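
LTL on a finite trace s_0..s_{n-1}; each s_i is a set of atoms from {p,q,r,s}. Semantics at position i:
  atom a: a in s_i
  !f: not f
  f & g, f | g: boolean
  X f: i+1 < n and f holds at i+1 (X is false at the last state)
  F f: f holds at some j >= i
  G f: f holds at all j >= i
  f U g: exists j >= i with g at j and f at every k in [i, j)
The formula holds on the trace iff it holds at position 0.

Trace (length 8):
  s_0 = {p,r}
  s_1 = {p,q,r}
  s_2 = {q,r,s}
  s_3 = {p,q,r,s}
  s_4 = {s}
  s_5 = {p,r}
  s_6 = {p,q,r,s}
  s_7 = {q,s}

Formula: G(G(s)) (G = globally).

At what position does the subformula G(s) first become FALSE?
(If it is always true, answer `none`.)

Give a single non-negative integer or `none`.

s_0={p,r}: G(s)=False s=False
s_1={p,q,r}: G(s)=False s=False
s_2={q,r,s}: G(s)=False s=True
s_3={p,q,r,s}: G(s)=False s=True
s_4={s}: G(s)=False s=True
s_5={p,r}: G(s)=False s=False
s_6={p,q,r,s}: G(s)=True s=True
s_7={q,s}: G(s)=True s=True
G(G(s)) holds globally = False
First violation at position 0.

Answer: 0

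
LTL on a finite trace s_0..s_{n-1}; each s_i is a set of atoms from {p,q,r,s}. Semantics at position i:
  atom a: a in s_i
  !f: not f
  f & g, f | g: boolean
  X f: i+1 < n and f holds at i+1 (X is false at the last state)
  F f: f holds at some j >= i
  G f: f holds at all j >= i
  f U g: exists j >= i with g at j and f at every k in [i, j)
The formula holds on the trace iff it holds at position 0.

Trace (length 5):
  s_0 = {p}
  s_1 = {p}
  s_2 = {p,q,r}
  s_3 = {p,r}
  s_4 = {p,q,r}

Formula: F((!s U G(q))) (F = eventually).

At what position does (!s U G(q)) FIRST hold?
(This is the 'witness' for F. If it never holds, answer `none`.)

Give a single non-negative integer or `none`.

Answer: 0

Derivation:
s_0={p}: (!s U G(q))=True !s=True s=False G(q)=False q=False
s_1={p}: (!s U G(q))=True !s=True s=False G(q)=False q=False
s_2={p,q,r}: (!s U G(q))=True !s=True s=False G(q)=False q=True
s_3={p,r}: (!s U G(q))=True !s=True s=False G(q)=False q=False
s_4={p,q,r}: (!s U G(q))=True !s=True s=False G(q)=True q=True
F((!s U G(q))) holds; first witness at position 0.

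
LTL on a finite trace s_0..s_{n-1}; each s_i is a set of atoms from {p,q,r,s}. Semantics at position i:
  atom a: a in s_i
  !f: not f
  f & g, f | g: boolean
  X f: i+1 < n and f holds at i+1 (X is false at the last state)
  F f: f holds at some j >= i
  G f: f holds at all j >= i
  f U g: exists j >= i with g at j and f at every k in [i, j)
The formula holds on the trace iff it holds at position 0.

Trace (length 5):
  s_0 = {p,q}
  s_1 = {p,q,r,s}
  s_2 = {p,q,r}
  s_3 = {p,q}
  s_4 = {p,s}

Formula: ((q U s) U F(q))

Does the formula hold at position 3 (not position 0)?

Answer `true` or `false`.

s_0={p,q}: ((q U s) U F(q))=True (q U s)=True q=True s=False F(q)=True
s_1={p,q,r,s}: ((q U s) U F(q))=True (q U s)=True q=True s=True F(q)=True
s_2={p,q,r}: ((q U s) U F(q))=True (q U s)=True q=True s=False F(q)=True
s_3={p,q}: ((q U s) U F(q))=True (q U s)=True q=True s=False F(q)=True
s_4={p,s}: ((q U s) U F(q))=False (q U s)=True q=False s=True F(q)=False
Evaluating at position 3: result = True

Answer: true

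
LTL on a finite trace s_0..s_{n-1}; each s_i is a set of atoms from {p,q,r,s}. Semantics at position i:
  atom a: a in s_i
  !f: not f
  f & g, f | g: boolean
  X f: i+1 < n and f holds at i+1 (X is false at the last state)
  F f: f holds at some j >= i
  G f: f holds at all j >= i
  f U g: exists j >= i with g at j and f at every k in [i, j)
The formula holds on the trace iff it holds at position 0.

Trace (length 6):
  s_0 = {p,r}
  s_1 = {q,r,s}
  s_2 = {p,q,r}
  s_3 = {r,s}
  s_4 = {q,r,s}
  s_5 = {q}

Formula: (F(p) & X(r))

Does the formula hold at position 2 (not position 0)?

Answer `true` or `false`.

s_0={p,r}: (F(p) & X(r))=True F(p)=True p=True X(r)=True r=True
s_1={q,r,s}: (F(p) & X(r))=True F(p)=True p=False X(r)=True r=True
s_2={p,q,r}: (F(p) & X(r))=True F(p)=True p=True X(r)=True r=True
s_3={r,s}: (F(p) & X(r))=False F(p)=False p=False X(r)=True r=True
s_4={q,r,s}: (F(p) & X(r))=False F(p)=False p=False X(r)=False r=True
s_5={q}: (F(p) & X(r))=False F(p)=False p=False X(r)=False r=False
Evaluating at position 2: result = True

Answer: true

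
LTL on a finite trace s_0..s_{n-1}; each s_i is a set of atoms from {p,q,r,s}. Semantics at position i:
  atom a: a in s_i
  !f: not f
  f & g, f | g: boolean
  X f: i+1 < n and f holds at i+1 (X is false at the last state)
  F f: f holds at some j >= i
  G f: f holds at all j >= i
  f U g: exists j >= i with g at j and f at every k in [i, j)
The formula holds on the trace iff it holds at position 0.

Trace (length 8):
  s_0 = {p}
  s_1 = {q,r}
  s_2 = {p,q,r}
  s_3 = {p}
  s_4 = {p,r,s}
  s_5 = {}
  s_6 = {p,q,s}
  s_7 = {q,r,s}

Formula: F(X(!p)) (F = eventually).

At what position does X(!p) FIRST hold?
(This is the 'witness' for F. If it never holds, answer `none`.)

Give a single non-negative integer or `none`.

s_0={p}: X(!p)=True !p=False p=True
s_1={q,r}: X(!p)=False !p=True p=False
s_2={p,q,r}: X(!p)=False !p=False p=True
s_3={p}: X(!p)=False !p=False p=True
s_4={p,r,s}: X(!p)=True !p=False p=True
s_5={}: X(!p)=False !p=True p=False
s_6={p,q,s}: X(!p)=True !p=False p=True
s_7={q,r,s}: X(!p)=False !p=True p=False
F(X(!p)) holds; first witness at position 0.

Answer: 0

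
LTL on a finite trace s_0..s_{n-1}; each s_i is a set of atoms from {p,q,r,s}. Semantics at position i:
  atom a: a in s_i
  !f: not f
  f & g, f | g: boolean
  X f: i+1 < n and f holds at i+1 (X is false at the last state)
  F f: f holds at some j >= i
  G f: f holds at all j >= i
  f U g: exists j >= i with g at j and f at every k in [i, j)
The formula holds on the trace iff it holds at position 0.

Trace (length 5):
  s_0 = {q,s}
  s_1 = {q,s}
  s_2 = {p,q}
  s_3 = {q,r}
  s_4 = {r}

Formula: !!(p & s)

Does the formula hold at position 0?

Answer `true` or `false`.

Answer: false

Derivation:
s_0={q,s}: !!(p & s)=False !(p & s)=True (p & s)=False p=False s=True
s_1={q,s}: !!(p & s)=False !(p & s)=True (p & s)=False p=False s=True
s_2={p,q}: !!(p & s)=False !(p & s)=True (p & s)=False p=True s=False
s_3={q,r}: !!(p & s)=False !(p & s)=True (p & s)=False p=False s=False
s_4={r}: !!(p & s)=False !(p & s)=True (p & s)=False p=False s=False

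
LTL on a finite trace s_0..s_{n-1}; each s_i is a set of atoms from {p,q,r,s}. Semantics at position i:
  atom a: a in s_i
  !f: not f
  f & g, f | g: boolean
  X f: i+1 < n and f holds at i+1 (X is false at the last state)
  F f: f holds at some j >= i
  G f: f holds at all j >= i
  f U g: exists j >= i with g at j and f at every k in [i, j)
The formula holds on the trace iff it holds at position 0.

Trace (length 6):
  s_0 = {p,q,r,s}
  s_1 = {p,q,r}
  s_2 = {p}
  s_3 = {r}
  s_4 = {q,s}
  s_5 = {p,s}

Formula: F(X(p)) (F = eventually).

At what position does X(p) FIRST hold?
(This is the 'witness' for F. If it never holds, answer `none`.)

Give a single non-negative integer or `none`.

Answer: 0

Derivation:
s_0={p,q,r,s}: X(p)=True p=True
s_1={p,q,r}: X(p)=True p=True
s_2={p}: X(p)=False p=True
s_3={r}: X(p)=False p=False
s_4={q,s}: X(p)=True p=False
s_5={p,s}: X(p)=False p=True
F(X(p)) holds; first witness at position 0.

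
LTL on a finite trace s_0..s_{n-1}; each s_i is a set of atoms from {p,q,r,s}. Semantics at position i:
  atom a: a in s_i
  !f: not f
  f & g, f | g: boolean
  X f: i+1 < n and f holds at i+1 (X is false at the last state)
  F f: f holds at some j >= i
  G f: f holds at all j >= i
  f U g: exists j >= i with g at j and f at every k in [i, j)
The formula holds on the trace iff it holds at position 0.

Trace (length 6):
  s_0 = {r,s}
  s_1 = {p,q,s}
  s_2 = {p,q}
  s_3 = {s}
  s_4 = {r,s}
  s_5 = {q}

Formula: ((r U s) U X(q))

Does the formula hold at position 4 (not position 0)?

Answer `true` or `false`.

Answer: true

Derivation:
s_0={r,s}: ((r U s) U X(q))=True (r U s)=True r=True s=True X(q)=True q=False
s_1={p,q,s}: ((r U s) U X(q))=True (r U s)=True r=False s=True X(q)=True q=True
s_2={p,q}: ((r U s) U X(q))=False (r U s)=False r=False s=False X(q)=False q=True
s_3={s}: ((r U s) U X(q))=True (r U s)=True r=False s=True X(q)=False q=False
s_4={r,s}: ((r U s) U X(q))=True (r U s)=True r=True s=True X(q)=True q=False
s_5={q}: ((r U s) U X(q))=False (r U s)=False r=False s=False X(q)=False q=True
Evaluating at position 4: result = True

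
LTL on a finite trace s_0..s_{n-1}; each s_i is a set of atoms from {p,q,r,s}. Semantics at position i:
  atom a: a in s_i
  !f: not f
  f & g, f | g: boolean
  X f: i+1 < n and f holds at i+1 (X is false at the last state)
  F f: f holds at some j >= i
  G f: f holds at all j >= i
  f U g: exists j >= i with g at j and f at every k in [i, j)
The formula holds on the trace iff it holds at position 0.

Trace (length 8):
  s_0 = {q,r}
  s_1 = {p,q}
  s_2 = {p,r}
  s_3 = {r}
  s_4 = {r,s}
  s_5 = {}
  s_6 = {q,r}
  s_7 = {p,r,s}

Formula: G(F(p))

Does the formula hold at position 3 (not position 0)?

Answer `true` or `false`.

s_0={q,r}: G(F(p))=True F(p)=True p=False
s_1={p,q}: G(F(p))=True F(p)=True p=True
s_2={p,r}: G(F(p))=True F(p)=True p=True
s_3={r}: G(F(p))=True F(p)=True p=False
s_4={r,s}: G(F(p))=True F(p)=True p=False
s_5={}: G(F(p))=True F(p)=True p=False
s_6={q,r}: G(F(p))=True F(p)=True p=False
s_7={p,r,s}: G(F(p))=True F(p)=True p=True
Evaluating at position 3: result = True

Answer: true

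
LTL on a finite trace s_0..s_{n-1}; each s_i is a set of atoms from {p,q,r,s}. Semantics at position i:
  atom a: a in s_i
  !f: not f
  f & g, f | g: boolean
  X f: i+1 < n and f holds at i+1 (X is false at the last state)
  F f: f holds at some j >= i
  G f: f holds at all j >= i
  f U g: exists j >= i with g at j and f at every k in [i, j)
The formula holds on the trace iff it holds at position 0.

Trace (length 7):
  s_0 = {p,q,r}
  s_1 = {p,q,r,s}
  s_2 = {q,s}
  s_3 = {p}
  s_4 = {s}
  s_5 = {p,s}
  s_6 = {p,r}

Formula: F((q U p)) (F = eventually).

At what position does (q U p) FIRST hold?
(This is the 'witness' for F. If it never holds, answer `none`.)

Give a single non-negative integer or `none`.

s_0={p,q,r}: (q U p)=True q=True p=True
s_1={p,q,r,s}: (q U p)=True q=True p=True
s_2={q,s}: (q U p)=True q=True p=False
s_3={p}: (q U p)=True q=False p=True
s_4={s}: (q U p)=False q=False p=False
s_5={p,s}: (q U p)=True q=False p=True
s_6={p,r}: (q U p)=True q=False p=True
F((q U p)) holds; first witness at position 0.

Answer: 0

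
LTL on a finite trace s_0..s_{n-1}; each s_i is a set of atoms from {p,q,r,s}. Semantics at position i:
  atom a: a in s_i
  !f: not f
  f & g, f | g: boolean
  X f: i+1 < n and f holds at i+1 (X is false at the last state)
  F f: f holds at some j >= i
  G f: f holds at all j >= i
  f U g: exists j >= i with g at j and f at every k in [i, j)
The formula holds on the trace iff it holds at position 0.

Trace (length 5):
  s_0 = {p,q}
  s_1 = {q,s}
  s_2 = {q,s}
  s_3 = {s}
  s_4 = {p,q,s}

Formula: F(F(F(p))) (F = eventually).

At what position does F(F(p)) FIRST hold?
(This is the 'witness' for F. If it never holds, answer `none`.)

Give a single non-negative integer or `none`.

Answer: 0

Derivation:
s_0={p,q}: F(F(p))=True F(p)=True p=True
s_1={q,s}: F(F(p))=True F(p)=True p=False
s_2={q,s}: F(F(p))=True F(p)=True p=False
s_3={s}: F(F(p))=True F(p)=True p=False
s_4={p,q,s}: F(F(p))=True F(p)=True p=True
F(F(F(p))) holds; first witness at position 0.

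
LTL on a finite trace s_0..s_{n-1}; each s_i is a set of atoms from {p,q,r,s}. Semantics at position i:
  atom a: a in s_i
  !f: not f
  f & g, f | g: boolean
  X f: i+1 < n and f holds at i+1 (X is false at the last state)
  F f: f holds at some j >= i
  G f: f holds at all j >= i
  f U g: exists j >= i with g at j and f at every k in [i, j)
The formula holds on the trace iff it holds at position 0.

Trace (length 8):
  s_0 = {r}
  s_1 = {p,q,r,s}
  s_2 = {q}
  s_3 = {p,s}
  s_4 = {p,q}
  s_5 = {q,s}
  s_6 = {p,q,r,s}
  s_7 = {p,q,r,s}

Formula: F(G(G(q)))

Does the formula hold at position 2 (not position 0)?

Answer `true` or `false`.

s_0={r}: F(G(G(q)))=True G(G(q))=False G(q)=False q=False
s_1={p,q,r,s}: F(G(G(q)))=True G(G(q))=False G(q)=False q=True
s_2={q}: F(G(G(q)))=True G(G(q))=False G(q)=False q=True
s_3={p,s}: F(G(G(q)))=True G(G(q))=False G(q)=False q=False
s_4={p,q}: F(G(G(q)))=True G(G(q))=True G(q)=True q=True
s_5={q,s}: F(G(G(q)))=True G(G(q))=True G(q)=True q=True
s_6={p,q,r,s}: F(G(G(q)))=True G(G(q))=True G(q)=True q=True
s_7={p,q,r,s}: F(G(G(q)))=True G(G(q))=True G(q)=True q=True
Evaluating at position 2: result = True

Answer: true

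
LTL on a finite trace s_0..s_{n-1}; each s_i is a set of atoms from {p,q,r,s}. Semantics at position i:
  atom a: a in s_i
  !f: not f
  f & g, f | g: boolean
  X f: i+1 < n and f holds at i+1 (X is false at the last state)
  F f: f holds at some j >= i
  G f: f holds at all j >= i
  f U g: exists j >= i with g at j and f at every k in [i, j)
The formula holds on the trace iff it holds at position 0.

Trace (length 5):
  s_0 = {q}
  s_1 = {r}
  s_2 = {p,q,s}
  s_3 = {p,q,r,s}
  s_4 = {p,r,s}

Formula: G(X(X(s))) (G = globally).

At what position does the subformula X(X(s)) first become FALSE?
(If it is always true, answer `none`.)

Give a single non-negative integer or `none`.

Answer: 3

Derivation:
s_0={q}: X(X(s))=True X(s)=False s=False
s_1={r}: X(X(s))=True X(s)=True s=False
s_2={p,q,s}: X(X(s))=True X(s)=True s=True
s_3={p,q,r,s}: X(X(s))=False X(s)=True s=True
s_4={p,r,s}: X(X(s))=False X(s)=False s=True
G(X(X(s))) holds globally = False
First violation at position 3.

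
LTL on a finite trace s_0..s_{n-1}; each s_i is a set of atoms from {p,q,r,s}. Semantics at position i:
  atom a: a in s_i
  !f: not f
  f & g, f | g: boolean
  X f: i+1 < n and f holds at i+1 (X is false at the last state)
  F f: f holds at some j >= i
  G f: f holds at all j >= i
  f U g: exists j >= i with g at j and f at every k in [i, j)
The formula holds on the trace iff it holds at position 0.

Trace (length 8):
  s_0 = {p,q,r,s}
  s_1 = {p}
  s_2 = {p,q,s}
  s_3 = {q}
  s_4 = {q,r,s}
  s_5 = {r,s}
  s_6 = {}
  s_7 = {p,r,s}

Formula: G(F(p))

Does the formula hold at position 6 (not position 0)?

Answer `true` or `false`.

Answer: true

Derivation:
s_0={p,q,r,s}: G(F(p))=True F(p)=True p=True
s_1={p}: G(F(p))=True F(p)=True p=True
s_2={p,q,s}: G(F(p))=True F(p)=True p=True
s_3={q}: G(F(p))=True F(p)=True p=False
s_4={q,r,s}: G(F(p))=True F(p)=True p=False
s_5={r,s}: G(F(p))=True F(p)=True p=False
s_6={}: G(F(p))=True F(p)=True p=False
s_7={p,r,s}: G(F(p))=True F(p)=True p=True
Evaluating at position 6: result = True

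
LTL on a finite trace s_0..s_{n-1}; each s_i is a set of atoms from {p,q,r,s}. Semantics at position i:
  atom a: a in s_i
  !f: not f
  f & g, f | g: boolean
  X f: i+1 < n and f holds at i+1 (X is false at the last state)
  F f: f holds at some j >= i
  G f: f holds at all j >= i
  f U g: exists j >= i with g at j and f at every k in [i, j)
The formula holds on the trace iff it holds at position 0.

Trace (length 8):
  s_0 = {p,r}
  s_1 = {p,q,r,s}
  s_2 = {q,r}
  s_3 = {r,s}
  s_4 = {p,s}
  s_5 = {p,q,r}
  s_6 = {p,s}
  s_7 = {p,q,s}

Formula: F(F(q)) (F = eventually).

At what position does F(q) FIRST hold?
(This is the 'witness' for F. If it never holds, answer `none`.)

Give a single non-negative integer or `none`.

Answer: 0

Derivation:
s_0={p,r}: F(q)=True q=False
s_1={p,q,r,s}: F(q)=True q=True
s_2={q,r}: F(q)=True q=True
s_3={r,s}: F(q)=True q=False
s_4={p,s}: F(q)=True q=False
s_5={p,q,r}: F(q)=True q=True
s_6={p,s}: F(q)=True q=False
s_7={p,q,s}: F(q)=True q=True
F(F(q)) holds; first witness at position 0.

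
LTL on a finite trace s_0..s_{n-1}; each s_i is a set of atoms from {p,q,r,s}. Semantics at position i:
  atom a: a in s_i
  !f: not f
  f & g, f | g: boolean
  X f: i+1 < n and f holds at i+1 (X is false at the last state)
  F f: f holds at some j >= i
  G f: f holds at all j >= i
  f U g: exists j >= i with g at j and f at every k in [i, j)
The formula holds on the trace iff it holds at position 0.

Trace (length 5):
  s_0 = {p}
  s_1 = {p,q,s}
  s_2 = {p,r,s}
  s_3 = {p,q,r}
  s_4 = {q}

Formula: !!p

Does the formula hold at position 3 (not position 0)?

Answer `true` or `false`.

s_0={p}: !!p=True !p=False p=True
s_1={p,q,s}: !!p=True !p=False p=True
s_2={p,r,s}: !!p=True !p=False p=True
s_3={p,q,r}: !!p=True !p=False p=True
s_4={q}: !!p=False !p=True p=False
Evaluating at position 3: result = True

Answer: true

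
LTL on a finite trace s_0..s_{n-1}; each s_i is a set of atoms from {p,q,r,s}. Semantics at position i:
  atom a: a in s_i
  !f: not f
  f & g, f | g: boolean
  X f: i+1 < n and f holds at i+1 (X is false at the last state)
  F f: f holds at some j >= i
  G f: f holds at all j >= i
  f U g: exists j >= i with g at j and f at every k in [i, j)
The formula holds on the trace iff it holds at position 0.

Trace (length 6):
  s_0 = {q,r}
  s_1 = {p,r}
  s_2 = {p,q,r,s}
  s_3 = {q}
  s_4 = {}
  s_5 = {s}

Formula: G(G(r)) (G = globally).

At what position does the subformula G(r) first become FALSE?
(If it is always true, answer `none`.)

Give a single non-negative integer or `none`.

s_0={q,r}: G(r)=False r=True
s_1={p,r}: G(r)=False r=True
s_2={p,q,r,s}: G(r)=False r=True
s_3={q}: G(r)=False r=False
s_4={}: G(r)=False r=False
s_5={s}: G(r)=False r=False
G(G(r)) holds globally = False
First violation at position 0.

Answer: 0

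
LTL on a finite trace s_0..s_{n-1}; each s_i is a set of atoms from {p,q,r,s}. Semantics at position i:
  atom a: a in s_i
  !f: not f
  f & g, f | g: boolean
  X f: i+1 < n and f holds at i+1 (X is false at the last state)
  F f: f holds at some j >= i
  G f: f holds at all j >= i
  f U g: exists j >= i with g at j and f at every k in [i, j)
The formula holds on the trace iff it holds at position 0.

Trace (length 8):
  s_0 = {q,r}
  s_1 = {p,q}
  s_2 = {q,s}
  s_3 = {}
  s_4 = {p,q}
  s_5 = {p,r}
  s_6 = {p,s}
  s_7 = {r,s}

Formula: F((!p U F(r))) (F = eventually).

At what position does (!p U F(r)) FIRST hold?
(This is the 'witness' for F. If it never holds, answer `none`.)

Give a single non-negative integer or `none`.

s_0={q,r}: (!p U F(r))=True !p=True p=False F(r)=True r=True
s_1={p,q}: (!p U F(r))=True !p=False p=True F(r)=True r=False
s_2={q,s}: (!p U F(r))=True !p=True p=False F(r)=True r=False
s_3={}: (!p U F(r))=True !p=True p=False F(r)=True r=False
s_4={p,q}: (!p U F(r))=True !p=False p=True F(r)=True r=False
s_5={p,r}: (!p U F(r))=True !p=False p=True F(r)=True r=True
s_6={p,s}: (!p U F(r))=True !p=False p=True F(r)=True r=False
s_7={r,s}: (!p U F(r))=True !p=True p=False F(r)=True r=True
F((!p U F(r))) holds; first witness at position 0.

Answer: 0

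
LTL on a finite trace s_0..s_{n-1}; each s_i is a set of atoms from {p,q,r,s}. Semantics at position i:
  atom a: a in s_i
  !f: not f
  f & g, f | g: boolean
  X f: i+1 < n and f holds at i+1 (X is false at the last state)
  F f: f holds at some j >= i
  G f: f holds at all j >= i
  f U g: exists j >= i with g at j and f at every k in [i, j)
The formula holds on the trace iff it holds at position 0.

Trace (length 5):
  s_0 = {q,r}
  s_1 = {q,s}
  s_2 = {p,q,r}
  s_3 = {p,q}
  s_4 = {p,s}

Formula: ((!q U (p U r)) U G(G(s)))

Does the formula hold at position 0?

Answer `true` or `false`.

Answer: false

Derivation:
s_0={q,r}: ((!q U (p U r)) U G(G(s)))=False (!q U (p U r))=True !q=False q=True (p U r)=True p=False r=True G(G(s))=False G(s)=False s=False
s_1={q,s}: ((!q U (p U r)) U G(G(s)))=False (!q U (p U r))=False !q=False q=True (p U r)=False p=False r=False G(G(s))=False G(s)=False s=True
s_2={p,q,r}: ((!q U (p U r)) U G(G(s)))=False (!q U (p U r))=True !q=False q=True (p U r)=True p=True r=True G(G(s))=False G(s)=False s=False
s_3={p,q}: ((!q U (p U r)) U G(G(s)))=False (!q U (p U r))=False !q=False q=True (p U r)=False p=True r=False G(G(s))=False G(s)=False s=False
s_4={p,s}: ((!q U (p U r)) U G(G(s)))=True (!q U (p U r))=False !q=True q=False (p U r)=False p=True r=False G(G(s))=True G(s)=True s=True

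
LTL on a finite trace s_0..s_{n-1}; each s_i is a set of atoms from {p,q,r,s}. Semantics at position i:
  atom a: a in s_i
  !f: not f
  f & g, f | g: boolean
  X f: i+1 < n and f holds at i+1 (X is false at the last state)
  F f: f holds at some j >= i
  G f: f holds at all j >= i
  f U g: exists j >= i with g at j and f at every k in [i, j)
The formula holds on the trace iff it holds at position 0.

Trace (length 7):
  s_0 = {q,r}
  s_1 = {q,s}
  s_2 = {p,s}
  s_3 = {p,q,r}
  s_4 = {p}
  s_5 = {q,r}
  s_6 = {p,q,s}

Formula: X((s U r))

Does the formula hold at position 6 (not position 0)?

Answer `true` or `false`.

Answer: false

Derivation:
s_0={q,r}: X((s U r))=True (s U r)=True s=False r=True
s_1={q,s}: X((s U r))=True (s U r)=True s=True r=False
s_2={p,s}: X((s U r))=True (s U r)=True s=True r=False
s_3={p,q,r}: X((s U r))=False (s U r)=True s=False r=True
s_4={p}: X((s U r))=True (s U r)=False s=False r=False
s_5={q,r}: X((s U r))=False (s U r)=True s=False r=True
s_6={p,q,s}: X((s U r))=False (s U r)=False s=True r=False
Evaluating at position 6: result = False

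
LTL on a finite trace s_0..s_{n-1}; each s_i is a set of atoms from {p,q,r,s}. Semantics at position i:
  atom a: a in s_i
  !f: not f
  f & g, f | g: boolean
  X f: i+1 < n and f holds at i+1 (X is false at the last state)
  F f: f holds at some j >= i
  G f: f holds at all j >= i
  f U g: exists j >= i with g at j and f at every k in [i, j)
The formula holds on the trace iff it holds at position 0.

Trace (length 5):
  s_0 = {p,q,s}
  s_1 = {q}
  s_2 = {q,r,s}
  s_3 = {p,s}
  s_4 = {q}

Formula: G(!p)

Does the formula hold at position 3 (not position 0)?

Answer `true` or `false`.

s_0={p,q,s}: G(!p)=False !p=False p=True
s_1={q}: G(!p)=False !p=True p=False
s_2={q,r,s}: G(!p)=False !p=True p=False
s_3={p,s}: G(!p)=False !p=False p=True
s_4={q}: G(!p)=True !p=True p=False
Evaluating at position 3: result = False

Answer: false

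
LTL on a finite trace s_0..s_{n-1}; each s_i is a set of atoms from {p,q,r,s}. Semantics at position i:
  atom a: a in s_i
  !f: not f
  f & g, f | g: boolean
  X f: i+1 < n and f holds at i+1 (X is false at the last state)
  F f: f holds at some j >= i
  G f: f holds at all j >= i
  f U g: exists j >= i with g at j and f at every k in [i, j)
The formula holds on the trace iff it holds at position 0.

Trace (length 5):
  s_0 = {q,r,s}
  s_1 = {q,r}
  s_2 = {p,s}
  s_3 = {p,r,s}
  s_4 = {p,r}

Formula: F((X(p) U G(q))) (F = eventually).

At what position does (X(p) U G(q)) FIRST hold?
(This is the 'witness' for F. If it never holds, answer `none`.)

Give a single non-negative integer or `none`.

Answer: none

Derivation:
s_0={q,r,s}: (X(p) U G(q))=False X(p)=False p=False G(q)=False q=True
s_1={q,r}: (X(p) U G(q))=False X(p)=True p=False G(q)=False q=True
s_2={p,s}: (X(p) U G(q))=False X(p)=True p=True G(q)=False q=False
s_3={p,r,s}: (X(p) U G(q))=False X(p)=True p=True G(q)=False q=False
s_4={p,r}: (X(p) U G(q))=False X(p)=False p=True G(q)=False q=False
F((X(p) U G(q))) does not hold (no witness exists).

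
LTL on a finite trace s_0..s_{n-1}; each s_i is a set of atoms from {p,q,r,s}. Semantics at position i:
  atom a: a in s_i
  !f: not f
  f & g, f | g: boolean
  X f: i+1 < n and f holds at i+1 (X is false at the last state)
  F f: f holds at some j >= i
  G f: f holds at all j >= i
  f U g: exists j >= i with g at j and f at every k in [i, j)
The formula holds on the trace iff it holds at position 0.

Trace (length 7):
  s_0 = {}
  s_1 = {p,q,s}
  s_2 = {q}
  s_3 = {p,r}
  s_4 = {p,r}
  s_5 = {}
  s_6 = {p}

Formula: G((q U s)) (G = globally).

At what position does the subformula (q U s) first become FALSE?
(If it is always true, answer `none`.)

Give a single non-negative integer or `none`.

s_0={}: (q U s)=False q=False s=False
s_1={p,q,s}: (q U s)=True q=True s=True
s_2={q}: (q U s)=False q=True s=False
s_3={p,r}: (q U s)=False q=False s=False
s_4={p,r}: (q U s)=False q=False s=False
s_5={}: (q U s)=False q=False s=False
s_6={p}: (q U s)=False q=False s=False
G((q U s)) holds globally = False
First violation at position 0.

Answer: 0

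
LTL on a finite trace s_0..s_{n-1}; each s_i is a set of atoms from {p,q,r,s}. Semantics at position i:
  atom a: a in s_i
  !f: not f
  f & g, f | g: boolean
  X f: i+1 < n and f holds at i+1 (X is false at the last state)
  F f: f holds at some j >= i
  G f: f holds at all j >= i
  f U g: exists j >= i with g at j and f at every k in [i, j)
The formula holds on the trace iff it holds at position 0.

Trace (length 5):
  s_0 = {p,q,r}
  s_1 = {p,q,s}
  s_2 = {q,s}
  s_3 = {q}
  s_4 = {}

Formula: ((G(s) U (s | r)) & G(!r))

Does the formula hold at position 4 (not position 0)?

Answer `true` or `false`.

Answer: false

Derivation:
s_0={p,q,r}: ((G(s) U (s | r)) & G(!r))=False (G(s) U (s | r))=True G(s)=False s=False (s | r)=True r=True G(!r)=False !r=False
s_1={p,q,s}: ((G(s) U (s | r)) & G(!r))=True (G(s) U (s | r))=True G(s)=False s=True (s | r)=True r=False G(!r)=True !r=True
s_2={q,s}: ((G(s) U (s | r)) & G(!r))=True (G(s) U (s | r))=True G(s)=False s=True (s | r)=True r=False G(!r)=True !r=True
s_3={q}: ((G(s) U (s | r)) & G(!r))=False (G(s) U (s | r))=False G(s)=False s=False (s | r)=False r=False G(!r)=True !r=True
s_4={}: ((G(s) U (s | r)) & G(!r))=False (G(s) U (s | r))=False G(s)=False s=False (s | r)=False r=False G(!r)=True !r=True
Evaluating at position 4: result = False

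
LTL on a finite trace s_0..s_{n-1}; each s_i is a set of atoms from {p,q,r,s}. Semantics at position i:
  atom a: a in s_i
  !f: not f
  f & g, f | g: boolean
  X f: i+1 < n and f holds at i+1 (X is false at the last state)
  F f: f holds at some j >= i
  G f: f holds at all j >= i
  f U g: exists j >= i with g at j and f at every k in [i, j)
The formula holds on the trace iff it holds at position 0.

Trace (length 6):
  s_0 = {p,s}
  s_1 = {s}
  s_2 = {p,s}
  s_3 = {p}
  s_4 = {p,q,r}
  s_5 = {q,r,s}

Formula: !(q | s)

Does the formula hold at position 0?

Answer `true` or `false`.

s_0={p,s}: !(q | s)=False (q | s)=True q=False s=True
s_1={s}: !(q | s)=False (q | s)=True q=False s=True
s_2={p,s}: !(q | s)=False (q | s)=True q=False s=True
s_3={p}: !(q | s)=True (q | s)=False q=False s=False
s_4={p,q,r}: !(q | s)=False (q | s)=True q=True s=False
s_5={q,r,s}: !(q | s)=False (q | s)=True q=True s=True

Answer: false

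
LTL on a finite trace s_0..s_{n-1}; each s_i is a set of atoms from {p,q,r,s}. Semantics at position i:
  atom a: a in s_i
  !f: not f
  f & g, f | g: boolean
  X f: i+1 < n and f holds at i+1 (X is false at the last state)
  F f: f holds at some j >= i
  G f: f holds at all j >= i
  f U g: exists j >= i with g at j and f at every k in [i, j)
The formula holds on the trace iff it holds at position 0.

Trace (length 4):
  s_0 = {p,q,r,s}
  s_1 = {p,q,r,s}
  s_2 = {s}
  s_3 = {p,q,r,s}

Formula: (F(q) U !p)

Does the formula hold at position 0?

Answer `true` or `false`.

s_0={p,q,r,s}: (F(q) U !p)=True F(q)=True q=True !p=False p=True
s_1={p,q,r,s}: (F(q) U !p)=True F(q)=True q=True !p=False p=True
s_2={s}: (F(q) U !p)=True F(q)=True q=False !p=True p=False
s_3={p,q,r,s}: (F(q) U !p)=False F(q)=True q=True !p=False p=True

Answer: true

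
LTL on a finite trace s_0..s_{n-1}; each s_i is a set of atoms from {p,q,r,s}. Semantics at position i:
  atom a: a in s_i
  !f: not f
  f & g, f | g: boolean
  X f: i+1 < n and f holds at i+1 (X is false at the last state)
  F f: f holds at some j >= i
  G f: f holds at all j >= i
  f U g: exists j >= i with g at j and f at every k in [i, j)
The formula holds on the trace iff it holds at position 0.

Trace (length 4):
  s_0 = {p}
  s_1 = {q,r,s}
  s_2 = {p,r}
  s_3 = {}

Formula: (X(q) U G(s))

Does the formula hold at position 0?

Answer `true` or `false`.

Answer: false

Derivation:
s_0={p}: (X(q) U G(s))=False X(q)=True q=False G(s)=False s=False
s_1={q,r,s}: (X(q) U G(s))=False X(q)=False q=True G(s)=False s=True
s_2={p,r}: (X(q) U G(s))=False X(q)=False q=False G(s)=False s=False
s_3={}: (X(q) U G(s))=False X(q)=False q=False G(s)=False s=False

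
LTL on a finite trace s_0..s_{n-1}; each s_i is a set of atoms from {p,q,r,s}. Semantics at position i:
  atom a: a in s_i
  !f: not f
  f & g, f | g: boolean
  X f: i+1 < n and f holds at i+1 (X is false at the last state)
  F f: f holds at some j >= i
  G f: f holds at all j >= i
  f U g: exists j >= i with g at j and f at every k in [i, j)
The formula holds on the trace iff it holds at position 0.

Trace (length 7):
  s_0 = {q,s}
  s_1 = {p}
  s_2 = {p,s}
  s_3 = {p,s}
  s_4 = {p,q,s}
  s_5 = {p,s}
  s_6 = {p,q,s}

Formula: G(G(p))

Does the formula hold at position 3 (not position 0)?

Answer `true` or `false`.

Answer: true

Derivation:
s_0={q,s}: G(G(p))=False G(p)=False p=False
s_1={p}: G(G(p))=True G(p)=True p=True
s_2={p,s}: G(G(p))=True G(p)=True p=True
s_3={p,s}: G(G(p))=True G(p)=True p=True
s_4={p,q,s}: G(G(p))=True G(p)=True p=True
s_5={p,s}: G(G(p))=True G(p)=True p=True
s_6={p,q,s}: G(G(p))=True G(p)=True p=True
Evaluating at position 3: result = True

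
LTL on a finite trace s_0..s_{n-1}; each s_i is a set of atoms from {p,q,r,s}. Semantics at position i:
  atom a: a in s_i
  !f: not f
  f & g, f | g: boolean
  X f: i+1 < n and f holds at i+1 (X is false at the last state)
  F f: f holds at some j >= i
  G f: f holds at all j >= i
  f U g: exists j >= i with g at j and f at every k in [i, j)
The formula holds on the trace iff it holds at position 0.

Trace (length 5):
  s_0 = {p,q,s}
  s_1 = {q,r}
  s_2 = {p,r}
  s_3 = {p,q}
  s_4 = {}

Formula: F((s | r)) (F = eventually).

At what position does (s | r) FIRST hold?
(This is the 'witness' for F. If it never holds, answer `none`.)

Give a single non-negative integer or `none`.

s_0={p,q,s}: (s | r)=True s=True r=False
s_1={q,r}: (s | r)=True s=False r=True
s_2={p,r}: (s | r)=True s=False r=True
s_3={p,q}: (s | r)=False s=False r=False
s_4={}: (s | r)=False s=False r=False
F((s | r)) holds; first witness at position 0.

Answer: 0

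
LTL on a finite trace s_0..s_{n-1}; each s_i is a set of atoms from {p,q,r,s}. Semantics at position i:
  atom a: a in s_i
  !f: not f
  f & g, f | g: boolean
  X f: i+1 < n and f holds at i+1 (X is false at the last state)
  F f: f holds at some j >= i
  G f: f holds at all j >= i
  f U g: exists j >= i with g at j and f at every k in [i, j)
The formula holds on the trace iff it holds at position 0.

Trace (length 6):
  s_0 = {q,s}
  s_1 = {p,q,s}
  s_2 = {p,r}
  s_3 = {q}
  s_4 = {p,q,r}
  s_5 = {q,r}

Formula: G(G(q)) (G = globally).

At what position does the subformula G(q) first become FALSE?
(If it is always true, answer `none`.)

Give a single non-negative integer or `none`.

Answer: 0

Derivation:
s_0={q,s}: G(q)=False q=True
s_1={p,q,s}: G(q)=False q=True
s_2={p,r}: G(q)=False q=False
s_3={q}: G(q)=True q=True
s_4={p,q,r}: G(q)=True q=True
s_5={q,r}: G(q)=True q=True
G(G(q)) holds globally = False
First violation at position 0.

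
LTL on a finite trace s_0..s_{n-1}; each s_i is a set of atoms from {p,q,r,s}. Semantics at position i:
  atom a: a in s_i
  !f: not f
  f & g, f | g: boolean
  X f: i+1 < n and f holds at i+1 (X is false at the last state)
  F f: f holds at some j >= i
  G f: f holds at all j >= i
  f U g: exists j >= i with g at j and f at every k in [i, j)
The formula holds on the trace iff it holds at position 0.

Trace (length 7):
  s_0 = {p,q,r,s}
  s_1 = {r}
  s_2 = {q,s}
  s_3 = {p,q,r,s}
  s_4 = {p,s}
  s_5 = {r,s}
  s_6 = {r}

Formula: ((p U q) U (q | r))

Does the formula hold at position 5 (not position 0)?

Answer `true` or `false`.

s_0={p,q,r,s}: ((p U q) U (q | r))=True (p U q)=True p=True q=True (q | r)=True r=True
s_1={r}: ((p U q) U (q | r))=True (p U q)=False p=False q=False (q | r)=True r=True
s_2={q,s}: ((p U q) U (q | r))=True (p U q)=True p=False q=True (q | r)=True r=False
s_3={p,q,r,s}: ((p U q) U (q | r))=True (p U q)=True p=True q=True (q | r)=True r=True
s_4={p,s}: ((p U q) U (q | r))=False (p U q)=False p=True q=False (q | r)=False r=False
s_5={r,s}: ((p U q) U (q | r))=True (p U q)=False p=False q=False (q | r)=True r=True
s_6={r}: ((p U q) U (q | r))=True (p U q)=False p=False q=False (q | r)=True r=True
Evaluating at position 5: result = True

Answer: true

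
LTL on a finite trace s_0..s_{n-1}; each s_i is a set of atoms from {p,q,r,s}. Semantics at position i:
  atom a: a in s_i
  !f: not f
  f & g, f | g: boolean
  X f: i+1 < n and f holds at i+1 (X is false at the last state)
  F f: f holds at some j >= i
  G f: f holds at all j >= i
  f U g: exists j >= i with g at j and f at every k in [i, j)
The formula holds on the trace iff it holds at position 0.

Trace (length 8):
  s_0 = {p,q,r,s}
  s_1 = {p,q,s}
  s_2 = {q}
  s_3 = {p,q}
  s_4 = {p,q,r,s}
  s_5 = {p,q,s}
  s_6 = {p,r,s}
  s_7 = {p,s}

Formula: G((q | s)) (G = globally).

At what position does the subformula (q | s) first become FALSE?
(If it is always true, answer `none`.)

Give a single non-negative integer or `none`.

s_0={p,q,r,s}: (q | s)=True q=True s=True
s_1={p,q,s}: (q | s)=True q=True s=True
s_2={q}: (q | s)=True q=True s=False
s_3={p,q}: (q | s)=True q=True s=False
s_4={p,q,r,s}: (q | s)=True q=True s=True
s_5={p,q,s}: (q | s)=True q=True s=True
s_6={p,r,s}: (q | s)=True q=False s=True
s_7={p,s}: (q | s)=True q=False s=True
G((q | s)) holds globally = True
No violation — formula holds at every position.

Answer: none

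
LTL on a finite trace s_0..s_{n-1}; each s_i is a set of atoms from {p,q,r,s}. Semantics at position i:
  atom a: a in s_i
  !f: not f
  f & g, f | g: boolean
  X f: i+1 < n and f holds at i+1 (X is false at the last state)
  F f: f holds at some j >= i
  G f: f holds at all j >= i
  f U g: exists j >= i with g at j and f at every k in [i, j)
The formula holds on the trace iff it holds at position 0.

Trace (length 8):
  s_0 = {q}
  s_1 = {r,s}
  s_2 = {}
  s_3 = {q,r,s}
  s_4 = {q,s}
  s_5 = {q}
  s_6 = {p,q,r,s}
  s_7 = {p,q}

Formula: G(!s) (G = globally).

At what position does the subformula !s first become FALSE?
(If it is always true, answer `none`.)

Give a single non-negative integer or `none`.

Answer: 1

Derivation:
s_0={q}: !s=True s=False
s_1={r,s}: !s=False s=True
s_2={}: !s=True s=False
s_3={q,r,s}: !s=False s=True
s_4={q,s}: !s=False s=True
s_5={q}: !s=True s=False
s_6={p,q,r,s}: !s=False s=True
s_7={p,q}: !s=True s=False
G(!s) holds globally = False
First violation at position 1.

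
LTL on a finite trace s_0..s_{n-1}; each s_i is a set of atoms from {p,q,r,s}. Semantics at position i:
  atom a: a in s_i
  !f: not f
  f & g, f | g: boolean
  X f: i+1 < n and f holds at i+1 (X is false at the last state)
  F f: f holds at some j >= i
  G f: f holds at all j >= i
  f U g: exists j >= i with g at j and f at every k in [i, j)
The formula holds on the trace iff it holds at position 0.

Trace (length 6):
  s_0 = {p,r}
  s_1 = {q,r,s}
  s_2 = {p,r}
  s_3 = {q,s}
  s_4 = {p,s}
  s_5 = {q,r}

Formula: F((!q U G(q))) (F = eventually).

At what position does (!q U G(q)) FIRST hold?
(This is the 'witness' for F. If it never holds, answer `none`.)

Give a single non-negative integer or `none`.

s_0={p,r}: (!q U G(q))=False !q=True q=False G(q)=False
s_1={q,r,s}: (!q U G(q))=False !q=False q=True G(q)=False
s_2={p,r}: (!q U G(q))=False !q=True q=False G(q)=False
s_3={q,s}: (!q U G(q))=False !q=False q=True G(q)=False
s_4={p,s}: (!q U G(q))=True !q=True q=False G(q)=False
s_5={q,r}: (!q U G(q))=True !q=False q=True G(q)=True
F((!q U G(q))) holds; first witness at position 4.

Answer: 4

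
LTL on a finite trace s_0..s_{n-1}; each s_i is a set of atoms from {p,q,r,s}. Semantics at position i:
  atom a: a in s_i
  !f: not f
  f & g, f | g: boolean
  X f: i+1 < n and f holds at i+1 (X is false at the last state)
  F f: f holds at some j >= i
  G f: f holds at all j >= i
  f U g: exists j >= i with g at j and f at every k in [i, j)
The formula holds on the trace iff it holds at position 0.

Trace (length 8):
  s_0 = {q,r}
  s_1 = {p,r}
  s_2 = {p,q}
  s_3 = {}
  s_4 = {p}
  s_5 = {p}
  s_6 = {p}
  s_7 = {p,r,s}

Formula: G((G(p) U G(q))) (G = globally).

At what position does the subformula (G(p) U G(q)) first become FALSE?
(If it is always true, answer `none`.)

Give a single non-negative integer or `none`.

s_0={q,r}: (G(p) U G(q))=False G(p)=False p=False G(q)=False q=True
s_1={p,r}: (G(p) U G(q))=False G(p)=False p=True G(q)=False q=False
s_2={p,q}: (G(p) U G(q))=False G(p)=False p=True G(q)=False q=True
s_3={}: (G(p) U G(q))=False G(p)=False p=False G(q)=False q=False
s_4={p}: (G(p) U G(q))=False G(p)=True p=True G(q)=False q=False
s_5={p}: (G(p) U G(q))=False G(p)=True p=True G(q)=False q=False
s_6={p}: (G(p) U G(q))=False G(p)=True p=True G(q)=False q=False
s_7={p,r,s}: (G(p) U G(q))=False G(p)=True p=True G(q)=False q=False
G((G(p) U G(q))) holds globally = False
First violation at position 0.

Answer: 0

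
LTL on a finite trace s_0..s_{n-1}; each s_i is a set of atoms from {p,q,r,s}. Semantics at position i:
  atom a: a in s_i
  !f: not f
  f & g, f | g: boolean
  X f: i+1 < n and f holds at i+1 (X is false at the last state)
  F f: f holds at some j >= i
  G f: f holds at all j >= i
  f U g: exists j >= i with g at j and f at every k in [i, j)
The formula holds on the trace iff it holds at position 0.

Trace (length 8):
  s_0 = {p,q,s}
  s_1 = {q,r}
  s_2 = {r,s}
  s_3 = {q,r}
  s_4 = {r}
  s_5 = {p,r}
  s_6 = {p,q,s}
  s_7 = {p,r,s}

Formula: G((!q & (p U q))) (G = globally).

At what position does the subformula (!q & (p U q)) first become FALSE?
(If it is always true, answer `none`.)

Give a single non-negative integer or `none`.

Answer: 0

Derivation:
s_0={p,q,s}: (!q & (p U q))=False !q=False q=True (p U q)=True p=True
s_1={q,r}: (!q & (p U q))=False !q=False q=True (p U q)=True p=False
s_2={r,s}: (!q & (p U q))=False !q=True q=False (p U q)=False p=False
s_3={q,r}: (!q & (p U q))=False !q=False q=True (p U q)=True p=False
s_4={r}: (!q & (p U q))=False !q=True q=False (p U q)=False p=False
s_5={p,r}: (!q & (p U q))=True !q=True q=False (p U q)=True p=True
s_6={p,q,s}: (!q & (p U q))=False !q=False q=True (p U q)=True p=True
s_7={p,r,s}: (!q & (p U q))=False !q=True q=False (p U q)=False p=True
G((!q & (p U q))) holds globally = False
First violation at position 0.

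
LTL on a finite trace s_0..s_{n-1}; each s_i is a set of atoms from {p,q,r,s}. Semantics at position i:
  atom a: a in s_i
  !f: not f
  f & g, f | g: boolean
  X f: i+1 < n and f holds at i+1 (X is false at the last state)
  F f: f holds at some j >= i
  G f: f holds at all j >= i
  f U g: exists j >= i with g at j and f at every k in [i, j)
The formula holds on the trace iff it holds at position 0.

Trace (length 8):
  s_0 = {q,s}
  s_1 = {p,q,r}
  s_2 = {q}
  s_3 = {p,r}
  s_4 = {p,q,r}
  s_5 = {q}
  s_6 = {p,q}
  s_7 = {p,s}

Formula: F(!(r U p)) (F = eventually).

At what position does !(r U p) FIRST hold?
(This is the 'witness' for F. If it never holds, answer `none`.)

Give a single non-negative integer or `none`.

Answer: 0

Derivation:
s_0={q,s}: !(r U p)=True (r U p)=False r=False p=False
s_1={p,q,r}: !(r U p)=False (r U p)=True r=True p=True
s_2={q}: !(r U p)=True (r U p)=False r=False p=False
s_3={p,r}: !(r U p)=False (r U p)=True r=True p=True
s_4={p,q,r}: !(r U p)=False (r U p)=True r=True p=True
s_5={q}: !(r U p)=True (r U p)=False r=False p=False
s_6={p,q}: !(r U p)=False (r U p)=True r=False p=True
s_7={p,s}: !(r U p)=False (r U p)=True r=False p=True
F(!(r U p)) holds; first witness at position 0.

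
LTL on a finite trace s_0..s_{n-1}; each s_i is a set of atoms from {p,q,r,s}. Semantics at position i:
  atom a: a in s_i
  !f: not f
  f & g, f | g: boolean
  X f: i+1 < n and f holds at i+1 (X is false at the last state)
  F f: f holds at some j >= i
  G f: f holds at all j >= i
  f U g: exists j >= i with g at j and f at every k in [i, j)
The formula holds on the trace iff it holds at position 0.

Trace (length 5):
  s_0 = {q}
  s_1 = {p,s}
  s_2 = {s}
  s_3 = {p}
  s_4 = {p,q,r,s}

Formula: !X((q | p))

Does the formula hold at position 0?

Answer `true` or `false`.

Answer: false

Derivation:
s_0={q}: !X((q | p))=False X((q | p))=True (q | p)=True q=True p=False
s_1={p,s}: !X((q | p))=True X((q | p))=False (q | p)=True q=False p=True
s_2={s}: !X((q | p))=False X((q | p))=True (q | p)=False q=False p=False
s_3={p}: !X((q | p))=False X((q | p))=True (q | p)=True q=False p=True
s_4={p,q,r,s}: !X((q | p))=True X((q | p))=False (q | p)=True q=True p=True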